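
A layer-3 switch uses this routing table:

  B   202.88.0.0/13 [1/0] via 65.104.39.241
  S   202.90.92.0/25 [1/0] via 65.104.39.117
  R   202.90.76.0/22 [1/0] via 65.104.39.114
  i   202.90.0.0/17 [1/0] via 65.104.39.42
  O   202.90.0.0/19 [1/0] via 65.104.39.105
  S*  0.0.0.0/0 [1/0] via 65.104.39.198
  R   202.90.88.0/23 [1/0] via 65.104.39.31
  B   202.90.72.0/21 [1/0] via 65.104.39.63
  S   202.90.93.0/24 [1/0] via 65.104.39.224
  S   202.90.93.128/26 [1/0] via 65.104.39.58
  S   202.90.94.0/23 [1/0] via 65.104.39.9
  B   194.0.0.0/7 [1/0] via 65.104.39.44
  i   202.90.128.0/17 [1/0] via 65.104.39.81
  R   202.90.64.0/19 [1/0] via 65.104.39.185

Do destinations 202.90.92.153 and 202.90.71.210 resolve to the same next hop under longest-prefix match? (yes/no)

yes

202.90.92.153: longest match 202.90.64.0/19 -> 65.104.39.185
202.90.71.210: longest match 202.90.64.0/19 -> 65.104.39.185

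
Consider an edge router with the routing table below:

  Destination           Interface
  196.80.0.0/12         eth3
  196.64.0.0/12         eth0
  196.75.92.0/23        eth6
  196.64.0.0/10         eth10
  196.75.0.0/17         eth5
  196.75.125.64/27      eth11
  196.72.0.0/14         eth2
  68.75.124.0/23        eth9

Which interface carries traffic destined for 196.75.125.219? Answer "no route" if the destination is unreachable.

eth5

Routes whose prefix contains 196.75.125.219:
  196.64.0.0/10 (196.64.0.0 - 196.127.255.255) -> eth10
  196.64.0.0/12 (196.64.0.0 - 196.79.255.255) -> eth0
  196.72.0.0/14 (196.72.0.0 - 196.75.255.255) -> eth2
  196.75.0.0/17 (196.75.0.0 - 196.75.127.255) -> eth5
More-specific entries that do NOT match:
  196.75.125.64/27 (196.75.125.64 - 196.75.125.95) does not contain 196.75.125.219
  196.75.92.0/23 (196.75.92.0 - 196.75.93.255) does not contain 196.75.125.219
  68.75.124.0/23 (68.75.124.0 - 68.75.125.255) does not contain 196.75.125.219
Longest matching prefix is /17 -> interface eth5.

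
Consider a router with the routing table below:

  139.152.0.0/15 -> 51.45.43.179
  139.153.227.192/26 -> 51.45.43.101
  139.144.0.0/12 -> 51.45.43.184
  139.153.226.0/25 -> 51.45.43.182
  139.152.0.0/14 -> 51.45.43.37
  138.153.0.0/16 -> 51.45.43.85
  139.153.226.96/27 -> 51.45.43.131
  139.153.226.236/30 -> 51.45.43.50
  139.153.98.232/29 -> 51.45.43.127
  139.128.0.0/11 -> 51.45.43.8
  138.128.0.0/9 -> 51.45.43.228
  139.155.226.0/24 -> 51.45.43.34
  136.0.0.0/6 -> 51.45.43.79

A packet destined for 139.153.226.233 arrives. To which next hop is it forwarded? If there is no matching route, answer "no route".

Routes whose prefix contains 139.153.226.233:
  136.0.0.0/6 (136.0.0.0 - 139.255.255.255) -> 51.45.43.79
  139.128.0.0/11 (139.128.0.0 - 139.159.255.255) -> 51.45.43.8
  139.144.0.0/12 (139.144.0.0 - 139.159.255.255) -> 51.45.43.184
  139.152.0.0/14 (139.152.0.0 - 139.155.255.255) -> 51.45.43.37
  139.152.0.0/15 (139.152.0.0 - 139.153.255.255) -> 51.45.43.179
More-specific entries that do NOT match:
  139.153.226.236/30 (139.153.226.236 - 139.153.226.239) does not contain 139.153.226.233
  139.153.98.232/29 (139.153.98.232 - 139.153.98.239) does not contain 139.153.226.233
  139.153.226.96/27 (139.153.226.96 - 139.153.226.127) does not contain 139.153.226.233
  139.153.227.192/26 (139.153.227.192 - 139.153.227.255) does not contain 139.153.226.233
  139.153.226.0/25 (139.153.226.0 - 139.153.226.127) does not contain 139.153.226.233
  139.155.226.0/24 (139.155.226.0 - 139.155.226.255) does not contain 139.153.226.233
  138.153.0.0/16 (138.153.0.0 - 138.153.255.255) does not contain 139.153.226.233
Longest matching prefix is /15 -> next hop 51.45.43.179.

51.45.43.179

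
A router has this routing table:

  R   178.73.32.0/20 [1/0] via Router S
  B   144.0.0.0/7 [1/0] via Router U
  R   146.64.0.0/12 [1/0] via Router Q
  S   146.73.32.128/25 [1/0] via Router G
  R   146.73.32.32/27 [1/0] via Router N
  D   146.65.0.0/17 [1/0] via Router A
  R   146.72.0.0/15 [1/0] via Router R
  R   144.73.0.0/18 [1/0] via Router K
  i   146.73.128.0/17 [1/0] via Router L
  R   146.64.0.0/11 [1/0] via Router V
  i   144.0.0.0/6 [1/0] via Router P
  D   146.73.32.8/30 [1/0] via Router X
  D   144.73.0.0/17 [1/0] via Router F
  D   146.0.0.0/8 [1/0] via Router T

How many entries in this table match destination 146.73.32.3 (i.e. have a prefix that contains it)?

5

Prefixes containing 146.73.32.3:
  144.0.0.0/6 (144.0.0.0 - 147.255.255.255)
  146.0.0.0/8 (146.0.0.0 - 146.255.255.255)
  146.64.0.0/11 (146.64.0.0 - 146.95.255.255)
  146.64.0.0/12 (146.64.0.0 - 146.79.255.255)
  146.72.0.0/15 (146.72.0.0 - 146.73.255.255)
Total matching entries: 5.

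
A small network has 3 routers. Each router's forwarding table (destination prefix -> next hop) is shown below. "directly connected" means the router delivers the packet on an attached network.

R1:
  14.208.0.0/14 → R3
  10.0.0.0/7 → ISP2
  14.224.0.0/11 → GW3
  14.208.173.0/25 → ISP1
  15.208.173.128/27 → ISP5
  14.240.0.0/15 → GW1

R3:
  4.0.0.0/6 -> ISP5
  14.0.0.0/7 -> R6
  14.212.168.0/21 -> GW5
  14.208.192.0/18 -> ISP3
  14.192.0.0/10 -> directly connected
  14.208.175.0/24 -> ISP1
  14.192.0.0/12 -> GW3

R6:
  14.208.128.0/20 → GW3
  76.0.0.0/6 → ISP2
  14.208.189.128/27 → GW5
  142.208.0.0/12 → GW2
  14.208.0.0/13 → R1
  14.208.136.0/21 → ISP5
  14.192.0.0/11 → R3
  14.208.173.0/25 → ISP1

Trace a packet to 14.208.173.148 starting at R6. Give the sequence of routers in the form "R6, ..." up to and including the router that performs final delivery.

At R6: longest match for 14.208.173.148 is 14.208.0.0/13 -> R1
At R1: longest match for 14.208.173.148 is 14.208.0.0/14 -> R3
At R3: longest match for 14.208.173.148 is 14.192.0.0/10 -> directly connected

R6, R1, R3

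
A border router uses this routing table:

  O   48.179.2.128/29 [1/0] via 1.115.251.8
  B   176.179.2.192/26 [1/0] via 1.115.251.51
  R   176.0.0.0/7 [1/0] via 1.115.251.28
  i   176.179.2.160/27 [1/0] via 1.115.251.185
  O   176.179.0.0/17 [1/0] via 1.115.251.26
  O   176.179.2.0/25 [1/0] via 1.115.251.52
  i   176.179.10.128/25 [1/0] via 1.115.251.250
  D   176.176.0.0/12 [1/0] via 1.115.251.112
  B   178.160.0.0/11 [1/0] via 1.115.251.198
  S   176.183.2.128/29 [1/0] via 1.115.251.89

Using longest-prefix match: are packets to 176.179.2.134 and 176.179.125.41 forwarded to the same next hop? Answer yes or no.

yes

176.179.2.134: longest match 176.179.0.0/17 -> 1.115.251.26
176.179.125.41: longest match 176.179.0.0/17 -> 1.115.251.26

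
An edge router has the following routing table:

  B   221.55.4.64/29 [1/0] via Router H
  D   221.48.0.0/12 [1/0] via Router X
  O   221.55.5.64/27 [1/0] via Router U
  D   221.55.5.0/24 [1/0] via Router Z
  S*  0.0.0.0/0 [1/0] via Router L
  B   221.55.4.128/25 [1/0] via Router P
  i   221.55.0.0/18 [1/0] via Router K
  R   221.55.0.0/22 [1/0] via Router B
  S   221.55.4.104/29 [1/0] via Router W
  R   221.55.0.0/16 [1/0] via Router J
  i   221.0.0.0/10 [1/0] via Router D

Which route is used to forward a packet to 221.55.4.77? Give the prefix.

Entries matching 221.55.4.77:
  0.0.0.0/0 (default, matches everything)
  221.0.0.0/10 (221.0.0.0 - 221.63.255.255)
  221.48.0.0/12 (221.48.0.0 - 221.63.255.255)
  221.55.0.0/16 (221.55.0.0 - 221.55.255.255)
  221.55.0.0/18 (221.55.0.0 - 221.55.63.255)
Most specific is 221.55.0.0/18.

221.55.0.0/18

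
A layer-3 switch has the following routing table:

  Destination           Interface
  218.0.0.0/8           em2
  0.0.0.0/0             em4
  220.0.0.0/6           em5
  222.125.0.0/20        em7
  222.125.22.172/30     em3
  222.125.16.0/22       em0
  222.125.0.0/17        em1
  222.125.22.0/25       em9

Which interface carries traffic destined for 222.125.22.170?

Routes whose prefix contains 222.125.22.170:
  0.0.0.0/0 (default, matches everything) -> em4
  220.0.0.0/6 (220.0.0.0 - 223.255.255.255) -> em5
  222.125.0.0/17 (222.125.0.0 - 222.125.127.255) -> em1
More-specific entries that do NOT match:
  222.125.22.172/30 (222.125.22.172 - 222.125.22.175) does not contain 222.125.22.170
  222.125.22.0/25 (222.125.22.0 - 222.125.22.127) does not contain 222.125.22.170
  222.125.16.0/22 (222.125.16.0 - 222.125.19.255) does not contain 222.125.22.170
  222.125.0.0/20 (222.125.0.0 - 222.125.15.255) does not contain 222.125.22.170
Longest matching prefix is /17 -> interface em1.

em1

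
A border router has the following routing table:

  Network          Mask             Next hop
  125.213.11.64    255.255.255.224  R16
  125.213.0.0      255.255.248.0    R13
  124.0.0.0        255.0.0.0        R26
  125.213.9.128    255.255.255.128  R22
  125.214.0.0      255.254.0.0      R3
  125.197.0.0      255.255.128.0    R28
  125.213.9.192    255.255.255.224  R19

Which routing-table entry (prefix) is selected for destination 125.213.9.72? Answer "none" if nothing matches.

none

125.213.9.72 is outside every listed prefix and there is no default route.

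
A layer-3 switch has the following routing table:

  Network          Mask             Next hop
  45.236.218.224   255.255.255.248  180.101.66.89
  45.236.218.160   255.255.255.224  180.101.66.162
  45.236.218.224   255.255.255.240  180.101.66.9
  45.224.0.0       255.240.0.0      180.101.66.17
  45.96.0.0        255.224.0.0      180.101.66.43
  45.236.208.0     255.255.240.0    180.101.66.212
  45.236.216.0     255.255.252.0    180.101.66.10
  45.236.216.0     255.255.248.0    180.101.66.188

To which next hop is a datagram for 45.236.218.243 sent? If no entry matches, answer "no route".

180.101.66.10

Routes whose prefix contains 45.236.218.243:
  45.224.0.0/12 (45.224.0.0 - 45.239.255.255) -> 180.101.66.17
  45.236.208.0/20 (45.236.208.0 - 45.236.223.255) -> 180.101.66.212
  45.236.216.0/21 (45.236.216.0 - 45.236.223.255) -> 180.101.66.188
  45.236.216.0/22 (45.236.216.0 - 45.236.219.255) -> 180.101.66.10
More-specific entries that do NOT match:
  45.236.218.224/29 (45.236.218.224 - 45.236.218.231) does not contain 45.236.218.243
  45.236.218.224/28 (45.236.218.224 - 45.236.218.239) does not contain 45.236.218.243
  45.236.218.160/27 (45.236.218.160 - 45.236.218.191) does not contain 45.236.218.243
Longest matching prefix is /22 -> next hop 180.101.66.10.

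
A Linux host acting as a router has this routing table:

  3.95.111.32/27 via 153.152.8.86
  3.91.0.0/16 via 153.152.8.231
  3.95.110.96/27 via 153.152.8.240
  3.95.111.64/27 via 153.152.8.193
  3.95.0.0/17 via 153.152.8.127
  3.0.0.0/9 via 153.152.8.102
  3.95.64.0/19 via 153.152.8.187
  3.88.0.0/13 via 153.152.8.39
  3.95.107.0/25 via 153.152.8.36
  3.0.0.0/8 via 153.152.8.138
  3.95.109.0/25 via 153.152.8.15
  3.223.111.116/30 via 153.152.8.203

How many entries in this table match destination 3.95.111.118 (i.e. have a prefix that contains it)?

Prefixes containing 3.95.111.118:
  3.0.0.0/8 (3.0.0.0 - 3.255.255.255)
  3.0.0.0/9 (3.0.0.0 - 3.127.255.255)
  3.88.0.0/13 (3.88.0.0 - 3.95.255.255)
  3.95.0.0/17 (3.95.0.0 - 3.95.127.255)
Total matching entries: 4.

4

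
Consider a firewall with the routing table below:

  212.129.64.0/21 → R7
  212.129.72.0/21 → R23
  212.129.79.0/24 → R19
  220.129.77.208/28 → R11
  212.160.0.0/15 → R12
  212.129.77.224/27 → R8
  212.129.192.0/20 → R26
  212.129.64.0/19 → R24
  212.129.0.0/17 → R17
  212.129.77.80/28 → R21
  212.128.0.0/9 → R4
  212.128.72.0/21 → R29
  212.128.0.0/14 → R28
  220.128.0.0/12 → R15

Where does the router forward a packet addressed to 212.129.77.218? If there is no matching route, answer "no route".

Routes whose prefix contains 212.129.77.218:
  212.128.0.0/9 (212.128.0.0 - 212.255.255.255) -> R4
  212.128.0.0/14 (212.128.0.0 - 212.131.255.255) -> R28
  212.129.0.0/17 (212.129.0.0 - 212.129.127.255) -> R17
  212.129.64.0/19 (212.129.64.0 - 212.129.95.255) -> R24
  212.129.72.0/21 (212.129.72.0 - 212.129.79.255) -> R23
More-specific entries that do NOT match:
  220.129.77.208/28 (220.129.77.208 - 220.129.77.223) does not contain 212.129.77.218
  212.129.77.80/28 (212.129.77.80 - 212.129.77.95) does not contain 212.129.77.218
  212.129.77.224/27 (212.129.77.224 - 212.129.77.255) does not contain 212.129.77.218
  212.129.79.0/24 (212.129.79.0 - 212.129.79.255) does not contain 212.129.77.218
Longest matching prefix is /21 -> next hop R23.

R23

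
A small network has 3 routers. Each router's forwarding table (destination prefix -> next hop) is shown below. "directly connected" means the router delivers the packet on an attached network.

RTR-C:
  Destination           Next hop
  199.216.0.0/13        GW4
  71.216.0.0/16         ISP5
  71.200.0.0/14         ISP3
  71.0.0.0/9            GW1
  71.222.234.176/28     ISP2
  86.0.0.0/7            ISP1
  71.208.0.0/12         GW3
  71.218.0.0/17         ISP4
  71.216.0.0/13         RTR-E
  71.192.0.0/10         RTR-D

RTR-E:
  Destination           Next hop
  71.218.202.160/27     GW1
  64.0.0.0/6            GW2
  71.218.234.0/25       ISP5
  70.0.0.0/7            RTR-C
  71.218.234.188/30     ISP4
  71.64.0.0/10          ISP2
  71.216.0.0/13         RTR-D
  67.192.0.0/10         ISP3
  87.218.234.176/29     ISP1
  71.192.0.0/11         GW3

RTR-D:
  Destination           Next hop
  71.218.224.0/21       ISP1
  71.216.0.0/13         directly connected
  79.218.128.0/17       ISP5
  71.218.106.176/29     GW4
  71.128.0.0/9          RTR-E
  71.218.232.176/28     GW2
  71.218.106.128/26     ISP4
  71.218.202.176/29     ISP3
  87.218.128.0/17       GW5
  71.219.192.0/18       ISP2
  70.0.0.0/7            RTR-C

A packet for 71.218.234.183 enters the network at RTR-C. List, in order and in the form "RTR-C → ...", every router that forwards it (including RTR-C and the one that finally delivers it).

RTR-C → RTR-E → RTR-D

At RTR-C: longest match for 71.218.234.183 is 71.216.0.0/13 -> RTR-E
At RTR-E: longest match for 71.218.234.183 is 71.216.0.0/13 -> RTR-D
At RTR-D: longest match for 71.218.234.183 is 71.216.0.0/13 -> directly connected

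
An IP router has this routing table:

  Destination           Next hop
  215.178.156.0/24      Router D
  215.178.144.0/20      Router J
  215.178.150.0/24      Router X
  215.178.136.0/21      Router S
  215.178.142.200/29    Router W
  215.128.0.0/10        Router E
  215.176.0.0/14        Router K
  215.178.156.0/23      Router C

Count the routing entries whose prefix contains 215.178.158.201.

3

Prefixes containing 215.178.158.201:
  215.128.0.0/10 (215.128.0.0 - 215.191.255.255)
  215.176.0.0/14 (215.176.0.0 - 215.179.255.255)
  215.178.144.0/20 (215.178.144.0 - 215.178.159.255)
Total matching entries: 3.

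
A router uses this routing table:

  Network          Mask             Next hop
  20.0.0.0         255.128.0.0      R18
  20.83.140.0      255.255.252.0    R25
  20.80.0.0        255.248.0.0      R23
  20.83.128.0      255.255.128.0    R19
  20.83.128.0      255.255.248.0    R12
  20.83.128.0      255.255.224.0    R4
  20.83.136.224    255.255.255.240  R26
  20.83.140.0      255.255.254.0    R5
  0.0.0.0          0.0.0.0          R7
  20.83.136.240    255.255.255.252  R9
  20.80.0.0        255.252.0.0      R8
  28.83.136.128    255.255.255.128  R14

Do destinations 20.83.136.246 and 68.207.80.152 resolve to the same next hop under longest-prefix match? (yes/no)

no

20.83.136.246: longest match 20.83.128.0/19 -> R4
68.207.80.152: longest match 0.0.0.0/0 -> R7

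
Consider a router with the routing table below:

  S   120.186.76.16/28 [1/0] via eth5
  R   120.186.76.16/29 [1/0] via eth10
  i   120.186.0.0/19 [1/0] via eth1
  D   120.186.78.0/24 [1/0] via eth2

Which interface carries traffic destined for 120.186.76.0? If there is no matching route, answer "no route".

No entry's prefix contains 120.186.76.0; there is no default route.

no route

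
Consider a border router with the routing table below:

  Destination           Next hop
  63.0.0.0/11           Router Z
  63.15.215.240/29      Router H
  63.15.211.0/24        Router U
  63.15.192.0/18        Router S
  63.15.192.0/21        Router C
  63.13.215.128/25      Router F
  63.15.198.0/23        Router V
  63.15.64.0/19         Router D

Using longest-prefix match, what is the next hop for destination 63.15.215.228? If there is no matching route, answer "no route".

Router S

Routes whose prefix contains 63.15.215.228:
  63.0.0.0/11 (63.0.0.0 - 63.31.255.255) -> Router Z
  63.15.192.0/18 (63.15.192.0 - 63.15.255.255) -> Router S
More-specific entries that do NOT match:
  63.15.215.240/29 (63.15.215.240 - 63.15.215.247) does not contain 63.15.215.228
  63.13.215.128/25 (63.13.215.128 - 63.13.215.255) does not contain 63.15.215.228
  63.15.211.0/24 (63.15.211.0 - 63.15.211.255) does not contain 63.15.215.228
  63.15.198.0/23 (63.15.198.0 - 63.15.199.255) does not contain 63.15.215.228
  63.15.192.0/21 (63.15.192.0 - 63.15.199.255) does not contain 63.15.215.228
  63.15.64.0/19 (63.15.64.0 - 63.15.95.255) does not contain 63.15.215.228
Longest matching prefix is /18 -> next hop Router S.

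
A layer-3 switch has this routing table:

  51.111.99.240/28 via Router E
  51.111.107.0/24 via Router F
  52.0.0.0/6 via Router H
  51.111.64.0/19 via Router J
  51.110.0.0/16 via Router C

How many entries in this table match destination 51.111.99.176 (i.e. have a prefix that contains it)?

No listed prefix contains 51.111.99.176.
Total matching entries: 0.

0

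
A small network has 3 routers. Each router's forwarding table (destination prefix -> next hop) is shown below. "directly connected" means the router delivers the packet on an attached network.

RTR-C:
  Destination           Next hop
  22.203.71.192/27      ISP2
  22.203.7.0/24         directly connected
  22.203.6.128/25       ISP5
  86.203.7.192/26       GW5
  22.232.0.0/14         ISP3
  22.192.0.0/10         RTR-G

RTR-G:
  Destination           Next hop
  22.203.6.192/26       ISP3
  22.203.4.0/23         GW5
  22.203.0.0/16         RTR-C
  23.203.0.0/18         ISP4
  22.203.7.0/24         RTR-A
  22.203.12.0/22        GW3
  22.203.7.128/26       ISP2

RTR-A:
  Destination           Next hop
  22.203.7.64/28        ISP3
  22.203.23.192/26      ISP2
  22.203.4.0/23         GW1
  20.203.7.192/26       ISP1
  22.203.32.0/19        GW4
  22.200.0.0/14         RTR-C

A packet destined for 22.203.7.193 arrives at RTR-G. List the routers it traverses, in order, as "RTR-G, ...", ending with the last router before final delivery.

At RTR-G: longest match for 22.203.7.193 is 22.203.7.0/24 -> RTR-A
At RTR-A: longest match for 22.203.7.193 is 22.200.0.0/14 -> RTR-C
At RTR-C: longest match for 22.203.7.193 is 22.203.7.0/24 -> directly connected

RTR-G, RTR-A, RTR-C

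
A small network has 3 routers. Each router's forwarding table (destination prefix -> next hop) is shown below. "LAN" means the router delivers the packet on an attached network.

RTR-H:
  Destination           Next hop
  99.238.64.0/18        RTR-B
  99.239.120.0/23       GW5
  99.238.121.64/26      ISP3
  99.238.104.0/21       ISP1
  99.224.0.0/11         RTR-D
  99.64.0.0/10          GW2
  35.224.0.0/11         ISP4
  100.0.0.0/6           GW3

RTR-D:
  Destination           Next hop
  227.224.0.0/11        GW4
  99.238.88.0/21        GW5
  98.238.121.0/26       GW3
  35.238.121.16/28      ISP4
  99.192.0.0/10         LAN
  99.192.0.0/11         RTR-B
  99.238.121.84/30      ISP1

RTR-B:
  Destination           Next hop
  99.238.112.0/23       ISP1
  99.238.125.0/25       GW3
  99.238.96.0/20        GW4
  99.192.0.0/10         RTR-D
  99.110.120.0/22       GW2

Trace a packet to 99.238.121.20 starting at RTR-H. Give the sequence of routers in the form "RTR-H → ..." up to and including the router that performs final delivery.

RTR-H → RTR-B → RTR-D

At RTR-H: longest match for 99.238.121.20 is 99.238.64.0/18 -> RTR-B
At RTR-B: longest match for 99.238.121.20 is 99.192.0.0/10 -> RTR-D
At RTR-D: longest match for 99.238.121.20 is 99.192.0.0/10 -> LAN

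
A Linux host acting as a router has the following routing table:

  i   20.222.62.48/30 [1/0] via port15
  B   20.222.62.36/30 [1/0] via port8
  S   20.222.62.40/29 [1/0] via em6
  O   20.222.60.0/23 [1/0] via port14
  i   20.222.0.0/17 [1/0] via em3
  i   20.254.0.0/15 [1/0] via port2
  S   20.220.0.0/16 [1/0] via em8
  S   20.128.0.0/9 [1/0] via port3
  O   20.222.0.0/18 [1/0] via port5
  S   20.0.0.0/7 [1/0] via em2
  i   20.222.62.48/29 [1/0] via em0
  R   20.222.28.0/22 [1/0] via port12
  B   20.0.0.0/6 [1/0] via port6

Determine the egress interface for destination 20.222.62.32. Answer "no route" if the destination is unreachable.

port5

Routes whose prefix contains 20.222.62.32:
  20.0.0.0/6 (20.0.0.0 - 23.255.255.255) -> port6
  20.0.0.0/7 (20.0.0.0 - 21.255.255.255) -> em2
  20.128.0.0/9 (20.128.0.0 - 20.255.255.255) -> port3
  20.222.0.0/17 (20.222.0.0 - 20.222.127.255) -> em3
  20.222.0.0/18 (20.222.0.0 - 20.222.63.255) -> port5
More-specific entries that do NOT match:
  20.222.62.48/30 (20.222.62.48 - 20.222.62.51) does not contain 20.222.62.32
  20.222.62.36/30 (20.222.62.36 - 20.222.62.39) does not contain 20.222.62.32
  20.222.62.40/29 (20.222.62.40 - 20.222.62.47) does not contain 20.222.62.32
  20.222.62.48/29 (20.222.62.48 - 20.222.62.55) does not contain 20.222.62.32
  20.222.60.0/23 (20.222.60.0 - 20.222.61.255) does not contain 20.222.62.32
  20.222.28.0/22 (20.222.28.0 - 20.222.31.255) does not contain 20.222.62.32
Longest matching prefix is /18 -> interface port5.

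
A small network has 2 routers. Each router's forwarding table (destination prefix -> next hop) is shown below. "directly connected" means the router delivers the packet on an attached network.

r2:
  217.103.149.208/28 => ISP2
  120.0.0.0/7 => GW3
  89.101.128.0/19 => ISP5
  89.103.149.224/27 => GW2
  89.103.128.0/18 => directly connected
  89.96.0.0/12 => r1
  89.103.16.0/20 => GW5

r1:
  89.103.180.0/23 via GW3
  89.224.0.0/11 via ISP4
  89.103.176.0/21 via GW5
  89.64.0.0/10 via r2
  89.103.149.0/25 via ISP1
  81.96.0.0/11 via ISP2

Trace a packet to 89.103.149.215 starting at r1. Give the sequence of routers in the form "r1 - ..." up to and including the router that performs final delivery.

r1 - r2

At r1: longest match for 89.103.149.215 is 89.64.0.0/10 -> r2
At r2: longest match for 89.103.149.215 is 89.103.128.0/18 -> directly connected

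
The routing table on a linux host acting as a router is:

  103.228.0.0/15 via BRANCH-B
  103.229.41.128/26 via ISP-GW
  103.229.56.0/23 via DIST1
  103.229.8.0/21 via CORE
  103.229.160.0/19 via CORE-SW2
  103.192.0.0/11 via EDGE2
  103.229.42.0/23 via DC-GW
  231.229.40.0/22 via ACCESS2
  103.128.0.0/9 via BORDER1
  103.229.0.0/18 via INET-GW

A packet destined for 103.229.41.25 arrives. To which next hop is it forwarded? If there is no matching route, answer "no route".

INET-GW

Routes whose prefix contains 103.229.41.25:
  103.128.0.0/9 (103.128.0.0 - 103.255.255.255) -> BORDER1
  103.228.0.0/15 (103.228.0.0 - 103.229.255.255) -> BRANCH-B
  103.229.0.0/18 (103.229.0.0 - 103.229.63.255) -> INET-GW
More-specific entries that do NOT match:
  103.229.41.128/26 (103.229.41.128 - 103.229.41.191) does not contain 103.229.41.25
  103.229.56.0/23 (103.229.56.0 - 103.229.57.255) does not contain 103.229.41.25
  103.229.42.0/23 (103.229.42.0 - 103.229.43.255) does not contain 103.229.41.25
  231.229.40.0/22 (231.229.40.0 - 231.229.43.255) does not contain 103.229.41.25
  103.229.8.0/21 (103.229.8.0 - 103.229.15.255) does not contain 103.229.41.25
  103.229.160.0/19 (103.229.160.0 - 103.229.191.255) does not contain 103.229.41.25
Longest matching prefix is /18 -> next hop INET-GW.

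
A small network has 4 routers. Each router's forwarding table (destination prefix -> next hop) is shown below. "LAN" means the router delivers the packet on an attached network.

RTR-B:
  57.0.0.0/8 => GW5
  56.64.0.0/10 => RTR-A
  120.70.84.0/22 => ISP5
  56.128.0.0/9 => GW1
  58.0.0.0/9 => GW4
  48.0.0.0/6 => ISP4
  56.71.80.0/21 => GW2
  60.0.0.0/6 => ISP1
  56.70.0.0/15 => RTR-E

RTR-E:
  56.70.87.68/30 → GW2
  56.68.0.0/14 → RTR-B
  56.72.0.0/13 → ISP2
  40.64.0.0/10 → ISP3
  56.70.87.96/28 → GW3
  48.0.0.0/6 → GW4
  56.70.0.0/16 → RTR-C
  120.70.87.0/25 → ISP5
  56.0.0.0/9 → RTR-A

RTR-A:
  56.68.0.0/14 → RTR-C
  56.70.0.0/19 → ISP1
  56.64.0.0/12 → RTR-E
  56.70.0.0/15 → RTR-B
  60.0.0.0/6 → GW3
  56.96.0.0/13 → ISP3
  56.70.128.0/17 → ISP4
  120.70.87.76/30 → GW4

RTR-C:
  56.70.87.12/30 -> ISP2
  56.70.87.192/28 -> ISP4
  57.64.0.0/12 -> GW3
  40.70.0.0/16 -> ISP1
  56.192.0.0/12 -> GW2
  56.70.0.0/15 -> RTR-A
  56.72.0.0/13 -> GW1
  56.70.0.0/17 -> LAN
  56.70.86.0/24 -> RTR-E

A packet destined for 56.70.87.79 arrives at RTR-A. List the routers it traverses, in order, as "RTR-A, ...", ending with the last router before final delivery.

RTR-A, RTR-B, RTR-E, RTR-C

At RTR-A: longest match for 56.70.87.79 is 56.70.0.0/15 -> RTR-B
At RTR-B: longest match for 56.70.87.79 is 56.70.0.0/15 -> RTR-E
At RTR-E: longest match for 56.70.87.79 is 56.70.0.0/16 -> RTR-C
At RTR-C: longest match for 56.70.87.79 is 56.70.0.0/17 -> LAN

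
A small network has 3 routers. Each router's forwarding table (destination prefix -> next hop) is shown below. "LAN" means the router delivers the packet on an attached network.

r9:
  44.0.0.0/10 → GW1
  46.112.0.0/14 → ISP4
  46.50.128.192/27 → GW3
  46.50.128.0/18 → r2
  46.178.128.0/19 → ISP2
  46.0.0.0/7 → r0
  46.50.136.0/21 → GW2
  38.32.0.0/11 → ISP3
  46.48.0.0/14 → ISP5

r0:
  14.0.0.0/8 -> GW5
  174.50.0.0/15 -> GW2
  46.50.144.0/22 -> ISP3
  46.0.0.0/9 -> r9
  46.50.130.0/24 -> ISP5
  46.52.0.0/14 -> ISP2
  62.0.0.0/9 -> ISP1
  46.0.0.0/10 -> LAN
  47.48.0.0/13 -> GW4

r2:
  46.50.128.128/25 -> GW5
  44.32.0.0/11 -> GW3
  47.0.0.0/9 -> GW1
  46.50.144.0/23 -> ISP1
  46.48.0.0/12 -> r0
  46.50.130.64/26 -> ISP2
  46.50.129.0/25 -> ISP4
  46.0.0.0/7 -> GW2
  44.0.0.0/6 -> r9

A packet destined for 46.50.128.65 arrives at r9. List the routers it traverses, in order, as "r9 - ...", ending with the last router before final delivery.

r9 - r2 - r0

At r9: longest match for 46.50.128.65 is 46.50.128.0/18 -> r2
At r2: longest match for 46.50.128.65 is 46.48.0.0/12 -> r0
At r0: longest match for 46.50.128.65 is 46.0.0.0/10 -> LAN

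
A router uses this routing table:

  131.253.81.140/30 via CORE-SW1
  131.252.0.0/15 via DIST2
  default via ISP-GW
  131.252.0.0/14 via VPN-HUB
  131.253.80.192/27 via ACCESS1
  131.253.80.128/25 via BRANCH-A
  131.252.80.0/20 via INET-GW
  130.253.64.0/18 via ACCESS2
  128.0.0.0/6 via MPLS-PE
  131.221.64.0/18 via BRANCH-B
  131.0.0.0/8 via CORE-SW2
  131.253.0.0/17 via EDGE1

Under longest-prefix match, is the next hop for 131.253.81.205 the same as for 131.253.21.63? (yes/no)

yes

131.253.81.205: longest match 131.253.0.0/17 -> EDGE1
131.253.21.63: longest match 131.253.0.0/17 -> EDGE1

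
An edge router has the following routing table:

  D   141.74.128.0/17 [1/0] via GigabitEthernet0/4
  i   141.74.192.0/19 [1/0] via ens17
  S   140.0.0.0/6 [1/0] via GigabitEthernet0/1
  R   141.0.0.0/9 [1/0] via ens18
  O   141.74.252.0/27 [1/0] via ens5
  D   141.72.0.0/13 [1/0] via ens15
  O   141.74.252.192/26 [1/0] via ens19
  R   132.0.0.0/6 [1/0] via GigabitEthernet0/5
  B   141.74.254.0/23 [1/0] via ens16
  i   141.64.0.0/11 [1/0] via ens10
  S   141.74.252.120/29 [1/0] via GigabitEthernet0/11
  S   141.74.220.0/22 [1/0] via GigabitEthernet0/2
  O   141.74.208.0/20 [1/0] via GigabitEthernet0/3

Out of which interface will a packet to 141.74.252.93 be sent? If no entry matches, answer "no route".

GigabitEthernet0/4

Routes whose prefix contains 141.74.252.93:
  140.0.0.0/6 (140.0.0.0 - 143.255.255.255) -> GigabitEthernet0/1
  141.0.0.0/9 (141.0.0.0 - 141.127.255.255) -> ens18
  141.64.0.0/11 (141.64.0.0 - 141.95.255.255) -> ens10
  141.72.0.0/13 (141.72.0.0 - 141.79.255.255) -> ens15
  141.74.128.0/17 (141.74.128.0 - 141.74.255.255) -> GigabitEthernet0/4
More-specific entries that do NOT match:
  141.74.252.120/29 (141.74.252.120 - 141.74.252.127) does not contain 141.74.252.93
  141.74.252.0/27 (141.74.252.0 - 141.74.252.31) does not contain 141.74.252.93
  141.74.252.192/26 (141.74.252.192 - 141.74.252.255) does not contain 141.74.252.93
  141.74.254.0/23 (141.74.254.0 - 141.74.255.255) does not contain 141.74.252.93
  141.74.220.0/22 (141.74.220.0 - 141.74.223.255) does not contain 141.74.252.93
  141.74.208.0/20 (141.74.208.0 - 141.74.223.255) does not contain 141.74.252.93
  141.74.192.0/19 (141.74.192.0 - 141.74.223.255) does not contain 141.74.252.93
Longest matching prefix is /17 -> interface GigabitEthernet0/4.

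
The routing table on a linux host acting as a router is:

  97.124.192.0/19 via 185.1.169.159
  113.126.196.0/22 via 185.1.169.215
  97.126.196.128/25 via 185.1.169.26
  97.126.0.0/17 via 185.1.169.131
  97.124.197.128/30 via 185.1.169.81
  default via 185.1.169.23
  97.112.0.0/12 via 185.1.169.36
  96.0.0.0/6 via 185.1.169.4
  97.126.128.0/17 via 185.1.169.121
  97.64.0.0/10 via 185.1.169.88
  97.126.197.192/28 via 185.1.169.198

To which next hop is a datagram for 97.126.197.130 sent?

185.1.169.121

Routes whose prefix contains 97.126.197.130:
  0.0.0.0/0 (default, matches everything) -> 185.1.169.23
  96.0.0.0/6 (96.0.0.0 - 99.255.255.255) -> 185.1.169.4
  97.64.0.0/10 (97.64.0.0 - 97.127.255.255) -> 185.1.169.88
  97.112.0.0/12 (97.112.0.0 - 97.127.255.255) -> 185.1.169.36
  97.126.128.0/17 (97.126.128.0 - 97.126.255.255) -> 185.1.169.121
More-specific entries that do NOT match:
  97.124.197.128/30 (97.124.197.128 - 97.124.197.131) does not contain 97.126.197.130
  97.126.197.192/28 (97.126.197.192 - 97.126.197.207) does not contain 97.126.197.130
  97.126.196.128/25 (97.126.196.128 - 97.126.196.255) does not contain 97.126.197.130
  113.126.196.0/22 (113.126.196.0 - 113.126.199.255) does not contain 97.126.197.130
  97.124.192.0/19 (97.124.192.0 - 97.124.223.255) does not contain 97.126.197.130
Longest matching prefix is /17 -> next hop 185.1.169.121.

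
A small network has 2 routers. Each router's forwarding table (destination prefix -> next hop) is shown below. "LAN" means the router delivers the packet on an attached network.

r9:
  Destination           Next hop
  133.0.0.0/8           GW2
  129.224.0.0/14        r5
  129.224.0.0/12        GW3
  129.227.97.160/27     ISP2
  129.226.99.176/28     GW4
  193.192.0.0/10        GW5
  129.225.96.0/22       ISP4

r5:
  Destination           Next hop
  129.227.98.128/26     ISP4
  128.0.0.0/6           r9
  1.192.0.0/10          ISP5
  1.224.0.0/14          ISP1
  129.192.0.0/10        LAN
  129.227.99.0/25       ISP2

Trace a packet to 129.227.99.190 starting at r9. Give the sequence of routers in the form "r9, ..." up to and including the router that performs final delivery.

At r9: longest match for 129.227.99.190 is 129.224.0.0/14 -> r5
At r5: longest match for 129.227.99.190 is 129.192.0.0/10 -> LAN

r9, r5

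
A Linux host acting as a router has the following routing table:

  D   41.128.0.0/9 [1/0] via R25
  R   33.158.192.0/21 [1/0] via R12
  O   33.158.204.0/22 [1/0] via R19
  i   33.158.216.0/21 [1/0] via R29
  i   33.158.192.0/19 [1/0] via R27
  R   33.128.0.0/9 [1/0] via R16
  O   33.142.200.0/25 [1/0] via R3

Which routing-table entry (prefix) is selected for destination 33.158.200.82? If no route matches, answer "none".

33.158.192.0/19

Entries matching 33.158.200.82:
  33.128.0.0/9 (33.128.0.0 - 33.255.255.255)
  33.158.192.0/19 (33.158.192.0 - 33.158.223.255)
Most specific is 33.158.192.0/19.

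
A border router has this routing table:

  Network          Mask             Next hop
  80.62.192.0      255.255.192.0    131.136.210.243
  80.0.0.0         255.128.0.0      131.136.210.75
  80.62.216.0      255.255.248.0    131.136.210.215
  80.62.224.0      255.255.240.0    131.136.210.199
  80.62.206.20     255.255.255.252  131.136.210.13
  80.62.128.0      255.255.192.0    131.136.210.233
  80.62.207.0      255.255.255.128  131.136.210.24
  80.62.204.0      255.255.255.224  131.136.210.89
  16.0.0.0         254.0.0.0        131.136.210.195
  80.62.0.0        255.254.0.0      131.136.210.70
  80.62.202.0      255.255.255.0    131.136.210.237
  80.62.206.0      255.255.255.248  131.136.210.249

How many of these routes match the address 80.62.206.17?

3

Prefixes containing 80.62.206.17:
  80.0.0.0/9 (80.0.0.0 - 80.127.255.255)
  80.62.0.0/15 (80.62.0.0 - 80.63.255.255)
  80.62.192.0/18 (80.62.192.0 - 80.62.255.255)
Total matching entries: 3.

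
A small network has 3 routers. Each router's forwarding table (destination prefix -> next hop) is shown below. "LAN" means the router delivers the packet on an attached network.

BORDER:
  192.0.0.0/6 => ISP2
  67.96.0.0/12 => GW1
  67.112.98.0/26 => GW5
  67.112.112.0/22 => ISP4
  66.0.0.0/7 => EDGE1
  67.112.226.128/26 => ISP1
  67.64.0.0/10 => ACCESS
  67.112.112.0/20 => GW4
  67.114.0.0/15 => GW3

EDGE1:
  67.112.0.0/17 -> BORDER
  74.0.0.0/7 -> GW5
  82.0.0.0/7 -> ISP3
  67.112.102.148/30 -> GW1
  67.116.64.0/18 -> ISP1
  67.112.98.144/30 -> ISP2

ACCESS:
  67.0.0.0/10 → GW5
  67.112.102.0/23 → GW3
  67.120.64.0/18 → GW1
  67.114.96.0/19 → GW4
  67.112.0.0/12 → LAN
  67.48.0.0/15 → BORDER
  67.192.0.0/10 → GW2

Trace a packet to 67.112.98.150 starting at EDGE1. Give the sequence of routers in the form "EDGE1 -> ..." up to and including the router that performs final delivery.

EDGE1 -> BORDER -> ACCESS

At EDGE1: longest match for 67.112.98.150 is 67.112.0.0/17 -> BORDER
At BORDER: longest match for 67.112.98.150 is 67.64.0.0/10 -> ACCESS
At ACCESS: longest match for 67.112.98.150 is 67.112.0.0/12 -> LAN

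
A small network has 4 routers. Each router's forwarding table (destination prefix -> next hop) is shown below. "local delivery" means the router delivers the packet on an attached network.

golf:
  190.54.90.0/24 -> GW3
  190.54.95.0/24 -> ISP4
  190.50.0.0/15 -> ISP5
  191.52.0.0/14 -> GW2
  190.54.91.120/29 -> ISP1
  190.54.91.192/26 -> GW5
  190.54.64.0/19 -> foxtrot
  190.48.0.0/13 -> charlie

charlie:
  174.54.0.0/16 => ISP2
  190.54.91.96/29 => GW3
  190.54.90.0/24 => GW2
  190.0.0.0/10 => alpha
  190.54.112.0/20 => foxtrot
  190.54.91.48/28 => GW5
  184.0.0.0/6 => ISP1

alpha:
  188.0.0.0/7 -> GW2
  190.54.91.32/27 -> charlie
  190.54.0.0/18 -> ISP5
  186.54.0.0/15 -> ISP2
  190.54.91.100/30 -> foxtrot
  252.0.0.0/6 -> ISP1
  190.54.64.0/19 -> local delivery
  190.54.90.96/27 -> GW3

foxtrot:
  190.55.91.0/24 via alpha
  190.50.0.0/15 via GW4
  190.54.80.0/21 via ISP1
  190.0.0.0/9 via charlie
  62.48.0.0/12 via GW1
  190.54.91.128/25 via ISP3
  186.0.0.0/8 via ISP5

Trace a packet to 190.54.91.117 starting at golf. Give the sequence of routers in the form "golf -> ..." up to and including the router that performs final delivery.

golf -> foxtrot -> charlie -> alpha

At golf: longest match for 190.54.91.117 is 190.54.64.0/19 -> foxtrot
At foxtrot: longest match for 190.54.91.117 is 190.0.0.0/9 -> charlie
At charlie: longest match for 190.54.91.117 is 190.0.0.0/10 -> alpha
At alpha: longest match for 190.54.91.117 is 190.54.64.0/19 -> local delivery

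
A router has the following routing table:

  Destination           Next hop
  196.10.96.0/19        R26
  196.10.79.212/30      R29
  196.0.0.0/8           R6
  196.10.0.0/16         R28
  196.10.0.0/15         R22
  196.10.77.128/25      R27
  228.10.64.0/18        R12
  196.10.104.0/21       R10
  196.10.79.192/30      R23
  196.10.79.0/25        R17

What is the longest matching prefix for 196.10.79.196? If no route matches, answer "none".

196.10.0.0/16

Entries matching 196.10.79.196:
  196.0.0.0/8 (196.0.0.0 - 196.255.255.255)
  196.10.0.0/15 (196.10.0.0 - 196.11.255.255)
  196.10.0.0/16 (196.10.0.0 - 196.10.255.255)
Most specific is 196.10.0.0/16.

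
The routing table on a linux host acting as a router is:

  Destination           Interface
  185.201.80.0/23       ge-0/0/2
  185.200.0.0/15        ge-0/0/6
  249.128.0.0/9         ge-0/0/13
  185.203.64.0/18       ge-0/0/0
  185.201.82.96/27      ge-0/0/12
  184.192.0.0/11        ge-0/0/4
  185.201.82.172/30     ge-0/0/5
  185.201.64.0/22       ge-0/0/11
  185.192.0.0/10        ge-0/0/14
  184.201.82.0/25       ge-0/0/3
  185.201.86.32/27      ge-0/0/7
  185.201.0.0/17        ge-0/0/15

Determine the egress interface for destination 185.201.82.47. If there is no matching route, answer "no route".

ge-0/0/15

Routes whose prefix contains 185.201.82.47:
  185.192.0.0/10 (185.192.0.0 - 185.255.255.255) -> ge-0/0/14
  185.200.0.0/15 (185.200.0.0 - 185.201.255.255) -> ge-0/0/6
  185.201.0.0/17 (185.201.0.0 - 185.201.127.255) -> ge-0/0/15
More-specific entries that do NOT match:
  185.201.82.172/30 (185.201.82.172 - 185.201.82.175) does not contain 185.201.82.47
  185.201.82.96/27 (185.201.82.96 - 185.201.82.127) does not contain 185.201.82.47
  185.201.86.32/27 (185.201.86.32 - 185.201.86.63) does not contain 185.201.82.47
  184.201.82.0/25 (184.201.82.0 - 184.201.82.127) does not contain 185.201.82.47
  185.201.80.0/23 (185.201.80.0 - 185.201.81.255) does not contain 185.201.82.47
  185.201.64.0/22 (185.201.64.0 - 185.201.67.255) does not contain 185.201.82.47
  185.203.64.0/18 (185.203.64.0 - 185.203.127.255) does not contain 185.201.82.47
Longest matching prefix is /17 -> interface ge-0/0/15.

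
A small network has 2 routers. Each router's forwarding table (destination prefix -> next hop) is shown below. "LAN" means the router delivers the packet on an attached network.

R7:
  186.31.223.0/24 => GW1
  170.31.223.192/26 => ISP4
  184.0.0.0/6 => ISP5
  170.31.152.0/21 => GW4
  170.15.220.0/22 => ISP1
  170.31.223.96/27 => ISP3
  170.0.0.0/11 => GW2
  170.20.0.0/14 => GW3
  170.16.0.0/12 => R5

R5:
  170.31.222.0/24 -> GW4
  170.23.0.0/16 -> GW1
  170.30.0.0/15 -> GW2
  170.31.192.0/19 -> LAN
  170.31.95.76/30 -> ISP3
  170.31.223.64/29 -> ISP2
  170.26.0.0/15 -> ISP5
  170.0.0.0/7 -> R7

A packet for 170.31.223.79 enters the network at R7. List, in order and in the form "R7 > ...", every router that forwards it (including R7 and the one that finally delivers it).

At R7: longest match for 170.31.223.79 is 170.16.0.0/12 -> R5
At R5: longest match for 170.31.223.79 is 170.31.192.0/19 -> LAN

R7 > R5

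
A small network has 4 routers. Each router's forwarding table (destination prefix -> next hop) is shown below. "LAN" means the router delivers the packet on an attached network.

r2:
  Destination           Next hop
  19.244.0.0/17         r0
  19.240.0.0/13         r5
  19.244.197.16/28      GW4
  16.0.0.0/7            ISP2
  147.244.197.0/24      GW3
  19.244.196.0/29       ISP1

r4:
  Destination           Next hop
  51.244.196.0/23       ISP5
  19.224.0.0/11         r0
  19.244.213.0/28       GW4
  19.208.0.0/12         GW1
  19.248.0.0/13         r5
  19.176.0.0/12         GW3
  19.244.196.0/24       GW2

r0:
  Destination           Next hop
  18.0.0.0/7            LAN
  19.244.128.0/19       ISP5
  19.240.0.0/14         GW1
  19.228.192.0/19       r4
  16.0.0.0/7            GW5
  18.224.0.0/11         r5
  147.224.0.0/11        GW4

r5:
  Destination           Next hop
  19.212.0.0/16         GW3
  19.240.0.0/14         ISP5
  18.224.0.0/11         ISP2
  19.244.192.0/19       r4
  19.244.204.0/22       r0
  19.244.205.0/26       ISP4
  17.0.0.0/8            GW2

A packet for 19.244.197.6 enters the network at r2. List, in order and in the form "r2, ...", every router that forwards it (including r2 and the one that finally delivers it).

At r2: longest match for 19.244.197.6 is 19.240.0.0/13 -> r5
At r5: longest match for 19.244.197.6 is 19.244.192.0/19 -> r4
At r4: longest match for 19.244.197.6 is 19.224.0.0/11 -> r0
At r0: longest match for 19.244.197.6 is 18.0.0.0/7 -> LAN

r2, r5, r4, r0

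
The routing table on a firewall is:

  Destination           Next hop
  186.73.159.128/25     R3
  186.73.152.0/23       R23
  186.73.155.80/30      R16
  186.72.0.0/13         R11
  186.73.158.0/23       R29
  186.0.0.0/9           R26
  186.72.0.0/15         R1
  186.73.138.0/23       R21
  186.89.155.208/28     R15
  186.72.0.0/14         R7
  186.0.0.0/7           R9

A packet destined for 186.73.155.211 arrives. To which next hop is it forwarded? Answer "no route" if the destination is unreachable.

Routes whose prefix contains 186.73.155.211:
  186.0.0.0/7 (186.0.0.0 - 187.255.255.255) -> R9
  186.0.0.0/9 (186.0.0.0 - 186.127.255.255) -> R26
  186.72.0.0/13 (186.72.0.0 - 186.79.255.255) -> R11
  186.72.0.0/14 (186.72.0.0 - 186.75.255.255) -> R7
  186.72.0.0/15 (186.72.0.0 - 186.73.255.255) -> R1
More-specific entries that do NOT match:
  186.73.155.80/30 (186.73.155.80 - 186.73.155.83) does not contain 186.73.155.211
  186.89.155.208/28 (186.89.155.208 - 186.89.155.223) does not contain 186.73.155.211
  186.73.159.128/25 (186.73.159.128 - 186.73.159.255) does not contain 186.73.155.211
  186.73.152.0/23 (186.73.152.0 - 186.73.153.255) does not contain 186.73.155.211
  186.73.158.0/23 (186.73.158.0 - 186.73.159.255) does not contain 186.73.155.211
  186.73.138.0/23 (186.73.138.0 - 186.73.139.255) does not contain 186.73.155.211
Longest matching prefix is /15 -> next hop R1.

R1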